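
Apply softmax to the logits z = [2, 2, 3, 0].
p = [0.206, 0.206, 0.5601, 0.0279]

exp(z) = [7.389, 7.389, 20.09, 1]
Sum = 35.86
p = [0.206, 0.206, 0.5601, 0.0279]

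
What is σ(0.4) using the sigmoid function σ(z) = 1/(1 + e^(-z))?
0.5987

sigmoid(0.4) = 1/(1 + e^(-0.4)) = 1/(1 + 0.6703) = 0.5987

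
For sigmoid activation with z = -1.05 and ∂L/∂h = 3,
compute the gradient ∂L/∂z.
∂L/∂z = 0.5761

σ(-1.05) = 0.2592
σ'(-1.05) = σ(-1.05)(1 - σ(-1.05)) = 0.2592 × 0.7408 = 0.192
∂L/∂z = ∂L/∂h · σ'(z) = 3 × 0.192 = 0.5761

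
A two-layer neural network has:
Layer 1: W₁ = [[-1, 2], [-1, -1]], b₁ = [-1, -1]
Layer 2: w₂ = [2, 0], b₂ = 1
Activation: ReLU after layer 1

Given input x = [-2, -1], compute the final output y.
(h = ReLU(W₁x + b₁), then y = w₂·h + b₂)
y = 1

Layer 1 pre-activation: z₁ = [-1, 2]
After ReLU: h = [0, 2]
Layer 2 output: y = 2×0 + 0×2 + 1 = 1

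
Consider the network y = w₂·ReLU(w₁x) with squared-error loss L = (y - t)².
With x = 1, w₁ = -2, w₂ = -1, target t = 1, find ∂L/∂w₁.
∂L/∂w₁ = 0

Forward pass:
z = w₁x = -2×1 = -2
h = ReLU(-2) = 0
y = w₂h = -1×0 = 0

Backward pass:
∂L/∂y = 2(y - t) = 2(0 - 1) = -2
∂y/∂h = w₂ = -1
∂h/∂z = 0 (ReLU derivative)
∂z/∂w₁ = x = 1

∂L/∂w₁ = -2 × -1 × 0 × 1 = 0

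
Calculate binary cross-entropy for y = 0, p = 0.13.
L = 0.1393

L = -0·log(0.13) - 1·log(0.87) = -log(0.87) = 0.1393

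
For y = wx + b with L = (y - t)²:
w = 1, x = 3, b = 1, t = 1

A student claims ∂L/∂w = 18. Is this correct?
Correct

y = (1)(3) + 1 = 4
∂L/∂y = 2(y - t) = 2(4 - 1) = 6
∂y/∂w = x = 3
∂L/∂w = 6 × 3 = 18

Claimed value: 18
Correct: The correct gradient is 18.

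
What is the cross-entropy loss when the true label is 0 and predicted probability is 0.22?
L = 0.2485

L = -0·log(0.22) - 1·log(0.78) = -log(0.78) = 0.2485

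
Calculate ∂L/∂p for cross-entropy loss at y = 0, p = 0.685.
∂L/∂p = 3.175

∂L/∂p = -y/p + (1-y)/(1-p) = 0 + 1/0.315 = 3.175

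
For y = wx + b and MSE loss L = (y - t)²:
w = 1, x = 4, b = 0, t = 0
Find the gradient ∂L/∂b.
∂L/∂b = 8

y = wx + b = (1)(4) + 0 = 4
∂L/∂y = 2(y - t) = 2(4 - 0) = 8
∂y/∂b = 1
∂L/∂b = ∂L/∂y · ∂y/∂b = 8 × 1 = 8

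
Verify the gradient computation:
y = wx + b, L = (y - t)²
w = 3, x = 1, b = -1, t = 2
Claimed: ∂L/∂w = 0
Correct

y = (3)(1) + -1 = 2
∂L/∂y = 2(y - t) = 2(2 - 2) = 0
∂y/∂w = x = 1
∂L/∂w = 0 × 1 = 0

Claimed value: 0
Correct: The correct gradient is 0.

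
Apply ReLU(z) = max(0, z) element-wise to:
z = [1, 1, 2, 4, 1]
h = [1, 1, 2, 4, 1]

ReLU applied element-wise: max(0,1)=1, max(0,1)=1, max(0,2)=2, max(0,4)=4, max(0,1)=1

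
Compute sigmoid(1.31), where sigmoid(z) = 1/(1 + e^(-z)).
0.7875

sigmoid(1.31) = 1/(1 + e^(-1.31)) = 1/(1 + 0.2698) = 0.7875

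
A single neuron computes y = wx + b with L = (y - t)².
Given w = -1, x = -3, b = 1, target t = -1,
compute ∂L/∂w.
∂L/∂w = -30

y = wx + b = (-1)(-3) + 1 = 4
∂L/∂y = 2(y - t) = 2(4 - -1) = 10
∂y/∂w = x = -3
∂L/∂w = ∂L/∂y · ∂y/∂w = 10 × -3 = -30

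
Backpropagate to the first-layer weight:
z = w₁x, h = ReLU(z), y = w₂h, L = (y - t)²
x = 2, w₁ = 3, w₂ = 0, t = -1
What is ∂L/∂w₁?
∂L/∂w₁ = 0

Forward pass:
z = w₁x = 3×2 = 6
h = ReLU(6) = 6
y = w₂h = 0×6 = 0

Backward pass:
∂L/∂y = 2(y - t) = 2(0 - -1) = 2
∂y/∂h = w₂ = 0
∂h/∂z = 1 (ReLU derivative)
∂z/∂w₁ = x = 2

∂L/∂w₁ = 2 × 0 × 1 × 2 = 0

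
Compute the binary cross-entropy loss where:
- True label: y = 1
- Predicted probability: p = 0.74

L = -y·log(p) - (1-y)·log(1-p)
L = 0.3011

L = -1·log(0.74) - 0·log(0.26) = -log(0.74) = 0.3011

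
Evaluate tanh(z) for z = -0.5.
-0.4621

tanh(-0.5) = (e^(-0.5) - e^(0.5))/(e^(-0.5) + e^(0.5)) = -0.4621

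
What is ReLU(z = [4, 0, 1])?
h = [4, 0, 1]

ReLU applied element-wise: max(0,4)=4, max(0,0)=0, max(0,1)=1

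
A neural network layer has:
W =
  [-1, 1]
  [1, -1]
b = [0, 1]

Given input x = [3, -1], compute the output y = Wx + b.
y = [-4, 5]

Wx = [-1×3 + 1×-1, 1×3 + -1×-1]
   = [-4, 4]
y = Wx + b = [-4 + 0, 4 + 1] = [-4, 5]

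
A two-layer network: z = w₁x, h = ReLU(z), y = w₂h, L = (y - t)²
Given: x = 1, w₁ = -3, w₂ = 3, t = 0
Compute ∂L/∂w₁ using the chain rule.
∂L/∂w₁ = 0

Forward pass:
z = w₁x = -3×1 = -3
h = ReLU(-3) = 0
y = w₂h = 3×0 = 0

Backward pass:
∂L/∂y = 2(y - t) = 2(0 - 0) = 0
∂y/∂h = w₂ = 3
∂h/∂z = 0 (ReLU derivative)
∂z/∂w₁ = x = 1

∂L/∂w₁ = 0 × 3 × 0 × 1 = 0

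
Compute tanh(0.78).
0.6527

tanh(0.78) = (e^(0.78) - e^(-0.78))/(e^(0.78) + e^(-0.78)) = 0.6527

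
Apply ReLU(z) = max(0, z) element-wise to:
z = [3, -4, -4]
h = [3, 0, 0]

ReLU applied element-wise: max(0,3)=3, max(0,-4)=0, max(0,-4)=0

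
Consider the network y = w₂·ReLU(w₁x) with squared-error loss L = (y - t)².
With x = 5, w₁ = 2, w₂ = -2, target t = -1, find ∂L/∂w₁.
∂L/∂w₁ = 380

Forward pass:
z = w₁x = 2×5 = 10
h = ReLU(10) = 10
y = w₂h = -2×10 = -20

Backward pass:
∂L/∂y = 2(y - t) = 2(-20 - -1) = -38
∂y/∂h = w₂ = -2
∂h/∂z = 1 (ReLU derivative)
∂z/∂w₁ = x = 5

∂L/∂w₁ = -38 × -2 × 1 × 5 = 380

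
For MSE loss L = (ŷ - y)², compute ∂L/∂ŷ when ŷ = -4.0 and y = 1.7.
∂L/∂ŷ = -11.4

∂L/∂ŷ = 2(ŷ - y) = 2(-4.0 - 1.7) = 2(-5.7) = -11.4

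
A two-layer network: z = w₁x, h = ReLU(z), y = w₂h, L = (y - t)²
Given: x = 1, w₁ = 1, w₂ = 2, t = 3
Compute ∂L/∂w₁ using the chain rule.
∂L/∂w₁ = -4

Forward pass:
z = w₁x = 1×1 = 1
h = ReLU(1) = 1
y = w₂h = 2×1 = 2

Backward pass:
∂L/∂y = 2(y - t) = 2(2 - 3) = -2
∂y/∂h = w₂ = 2
∂h/∂z = 1 (ReLU derivative)
∂z/∂w₁ = x = 1

∂L/∂w₁ = -2 × 2 × 1 × 1 = -4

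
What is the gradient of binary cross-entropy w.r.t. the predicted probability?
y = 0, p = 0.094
∂L/∂p = 1.104

∂L/∂p = -y/p + (1-y)/(1-p) = 0 + 1/0.906 = 1.104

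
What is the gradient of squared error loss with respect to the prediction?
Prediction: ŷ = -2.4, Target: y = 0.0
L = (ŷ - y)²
∂L/∂ŷ = -4.8

∂L/∂ŷ = 2(ŷ - y) = 2(-2.4 - 0.0) = 2(-2.4) = -4.8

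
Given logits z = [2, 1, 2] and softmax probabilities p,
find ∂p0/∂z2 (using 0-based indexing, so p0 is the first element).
∂p0/∂z2 = -0.1784

p = softmax(z) = [0.4223, 0.1554, 0.4223]
p0 = 0.4223, p2 = 0.4223

∂p0/∂z2 = -p0 × p2 = -0.4223 × 0.4223 = -0.1784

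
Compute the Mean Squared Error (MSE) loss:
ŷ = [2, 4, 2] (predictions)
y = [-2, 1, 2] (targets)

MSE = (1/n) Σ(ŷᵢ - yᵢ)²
MSE = 8.333

MSE = (1/3)((2--2)² + (4-1)² + (2-2)²) = (1/3)(16 + 9 + 0) = 8.333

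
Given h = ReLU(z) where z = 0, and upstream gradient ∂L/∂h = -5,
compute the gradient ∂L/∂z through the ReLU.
∂L/∂z = 0

h = ReLU(0) = 0
At z = 0: ∂h/∂z = 0 (by convention)
∂L/∂z = ∂L/∂h · ∂h/∂z = -5 × 0 = 0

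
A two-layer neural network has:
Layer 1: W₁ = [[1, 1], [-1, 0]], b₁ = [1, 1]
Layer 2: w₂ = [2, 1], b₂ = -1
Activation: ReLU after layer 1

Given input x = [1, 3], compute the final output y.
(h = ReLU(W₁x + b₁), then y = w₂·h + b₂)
y = 9

Layer 1 pre-activation: z₁ = [5, 0]
After ReLU: h = [5, 0]
Layer 2 output: y = 2×5 + 1×0 + -1 = 9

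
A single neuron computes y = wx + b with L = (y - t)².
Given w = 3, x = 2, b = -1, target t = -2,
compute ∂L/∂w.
∂L/∂w = 28

y = wx + b = (3)(2) + -1 = 5
∂L/∂y = 2(y - t) = 2(5 - -2) = 14
∂y/∂w = x = 2
∂L/∂w = ∂L/∂y · ∂y/∂w = 14 × 2 = 28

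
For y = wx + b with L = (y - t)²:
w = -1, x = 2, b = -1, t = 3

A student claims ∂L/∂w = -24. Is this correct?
Correct

y = (-1)(2) + -1 = -3
∂L/∂y = 2(y - t) = 2(-3 - 3) = -12
∂y/∂w = x = 2
∂L/∂w = -12 × 2 = -24

Claimed value: -24
Correct: The correct gradient is -24.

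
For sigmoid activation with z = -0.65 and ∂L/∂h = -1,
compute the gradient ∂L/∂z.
∂L/∂z = -0.2253

σ(-0.65) = 0.343
σ'(-0.65) = σ(-0.65)(1 - σ(-0.65)) = 0.343 × 0.657 = 0.2253
∂L/∂z = ∂L/∂h · σ'(z) = -1 × 0.2253 = -0.2253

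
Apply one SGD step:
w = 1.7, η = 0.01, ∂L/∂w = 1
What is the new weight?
w_new = 1.69

w_new = w - η·∂L/∂w = 1.7 - 0.01×(1) = 1.7 - (0.01) = 1.69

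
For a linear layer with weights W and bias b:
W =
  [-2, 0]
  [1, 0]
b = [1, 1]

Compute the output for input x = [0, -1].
y = [1, 1]

Wx = [-2×0 + 0×-1, 1×0 + 0×-1]
   = [0, 0]
y = Wx + b = [0 + 1, 0 + 1] = [1, 1]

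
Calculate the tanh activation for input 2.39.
0.9833

tanh(2.39) = (e^(2.39) - e^(-2.39))/(e^(2.39) + e^(-2.39)) = 0.9833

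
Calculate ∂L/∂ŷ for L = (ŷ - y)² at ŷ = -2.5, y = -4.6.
∂L/∂ŷ = 4.2

∂L/∂ŷ = 2(ŷ - y) = 2(-2.5 - -4.6) = 2(2.1) = 4.2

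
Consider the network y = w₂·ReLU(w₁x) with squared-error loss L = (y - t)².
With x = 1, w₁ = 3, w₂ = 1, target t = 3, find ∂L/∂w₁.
∂L/∂w₁ = 0

Forward pass:
z = w₁x = 3×1 = 3
h = ReLU(3) = 3
y = w₂h = 1×3 = 3

Backward pass:
∂L/∂y = 2(y - t) = 2(3 - 3) = 0
∂y/∂h = w₂ = 1
∂h/∂z = 1 (ReLU derivative)
∂z/∂w₁ = x = 1

∂L/∂w₁ = 0 × 1 × 1 × 1 = 0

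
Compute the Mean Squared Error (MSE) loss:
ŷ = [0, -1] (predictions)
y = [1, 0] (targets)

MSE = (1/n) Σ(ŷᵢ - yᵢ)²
MSE = 1

MSE = (1/2)((0-1)² + (-1-0)²) = (1/2)(1 + 1) = 1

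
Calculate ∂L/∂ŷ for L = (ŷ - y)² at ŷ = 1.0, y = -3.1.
∂L/∂ŷ = 8.2

∂L/∂ŷ = 2(ŷ - y) = 2(1.0 - -3.1) = 2(4.1) = 8.2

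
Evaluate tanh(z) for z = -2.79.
-0.9925

tanh(-2.79) = (e^(-2.79) - e^(2.79))/(e^(-2.79) + e^(2.79)) = -0.9925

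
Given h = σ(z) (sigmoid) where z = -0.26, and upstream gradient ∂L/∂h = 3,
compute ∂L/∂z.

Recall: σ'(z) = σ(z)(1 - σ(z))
∂L/∂z = 0.7375

σ(-0.26) = 0.4354
σ'(-0.26) = σ(-0.26)(1 - σ(-0.26)) = 0.4354 × 0.5646 = 0.2458
∂L/∂z = ∂L/∂h · σ'(z) = 3 × 0.2458 = 0.7375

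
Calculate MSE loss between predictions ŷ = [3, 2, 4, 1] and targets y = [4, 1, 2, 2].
MSE = 1.75

MSE = (1/4)((3-4)² + (2-1)² + (4-2)² + (1-2)²) = (1/4)(1 + 1 + 4 + 1) = 1.75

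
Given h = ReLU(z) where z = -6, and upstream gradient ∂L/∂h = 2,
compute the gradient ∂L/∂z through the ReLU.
∂L/∂z = 0

h = ReLU(-6) = 0
Since z < 0: ∂h/∂z = 0
∂L/∂z = ∂L/∂h · ∂h/∂z = 2 × 0 = 0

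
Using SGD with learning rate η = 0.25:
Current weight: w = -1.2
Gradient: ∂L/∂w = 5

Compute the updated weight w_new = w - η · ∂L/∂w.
w_new = -2.45

w_new = w - η·∂L/∂w = -1.2 - 0.25×(5) = -1.2 - (1.25) = -2.45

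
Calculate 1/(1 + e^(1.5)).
0.1824

sigmoid(-1.5) = 1/(1 + e^(1.5)) = 1/(1 + 4.482) = 0.1824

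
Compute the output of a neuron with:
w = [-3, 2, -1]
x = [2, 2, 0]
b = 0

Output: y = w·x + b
y = -2

y = (-3)(2) + (2)(2) + (-1)(0) + 0 = -2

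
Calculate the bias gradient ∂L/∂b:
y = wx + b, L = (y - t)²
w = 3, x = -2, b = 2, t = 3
∂L/∂b = -14

y = wx + b = (3)(-2) + 2 = -4
∂L/∂y = 2(y - t) = 2(-4 - 3) = -14
∂y/∂b = 1
∂L/∂b = ∂L/∂y · ∂y/∂b = -14 × 1 = -14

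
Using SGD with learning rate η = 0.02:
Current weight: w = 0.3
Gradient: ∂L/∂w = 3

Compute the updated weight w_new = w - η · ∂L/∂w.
w_new = 0.24

w_new = w - η·∂L/∂w = 0.3 - 0.02×(3) = 0.3 - (0.06) = 0.24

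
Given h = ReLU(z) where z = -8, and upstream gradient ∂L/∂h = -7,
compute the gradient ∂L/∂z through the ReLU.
∂L/∂z = 0

h = ReLU(-8) = 0
Since z < 0: ∂h/∂z = 0
∂L/∂z = ∂L/∂h · ∂h/∂z = -7 × 0 = 0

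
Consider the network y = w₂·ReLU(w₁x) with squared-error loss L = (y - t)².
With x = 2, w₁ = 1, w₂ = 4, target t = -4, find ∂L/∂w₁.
∂L/∂w₁ = 192

Forward pass:
z = w₁x = 1×2 = 2
h = ReLU(2) = 2
y = w₂h = 4×2 = 8

Backward pass:
∂L/∂y = 2(y - t) = 2(8 - -4) = 24
∂y/∂h = w₂ = 4
∂h/∂z = 1 (ReLU derivative)
∂z/∂w₁ = x = 2

∂L/∂w₁ = 24 × 4 × 1 × 2 = 192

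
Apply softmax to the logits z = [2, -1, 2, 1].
p = [0.4136, 0.0206, 0.4136, 0.1522]

exp(z) = [7.389, 0.3679, 7.389, 2.718]
Sum = 17.86
p = [0.4136, 0.0206, 0.4136, 0.1522]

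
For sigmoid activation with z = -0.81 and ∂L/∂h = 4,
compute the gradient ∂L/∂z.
∂L/∂z = 0.8524

σ(-0.81) = 0.3079
σ'(-0.81) = σ(-0.81)(1 - σ(-0.81)) = 0.3079 × 0.6921 = 0.2131
∂L/∂z = ∂L/∂h · σ'(z) = 4 × 0.2131 = 0.8524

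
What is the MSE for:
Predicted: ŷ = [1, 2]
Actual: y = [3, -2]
MSE = 10

MSE = (1/2)((1-3)² + (2--2)²) = (1/2)(4 + 16) = 10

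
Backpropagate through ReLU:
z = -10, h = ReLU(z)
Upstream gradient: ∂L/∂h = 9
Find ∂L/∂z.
∂L/∂z = 0

h = ReLU(-10) = 0
Since z < 0: ∂h/∂z = 0
∂L/∂z = ∂L/∂h · ∂h/∂z = 9 × 0 = 0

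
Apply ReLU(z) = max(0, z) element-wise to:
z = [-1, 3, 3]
h = [0, 3, 3]

ReLU applied element-wise: max(0,-1)=0, max(0,3)=3, max(0,3)=3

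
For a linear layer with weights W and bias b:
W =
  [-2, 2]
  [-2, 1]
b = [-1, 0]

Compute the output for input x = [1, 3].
y = [3, 1]

Wx = [-2×1 + 2×3, -2×1 + 1×3]
   = [4, 1]
y = Wx + b = [4 + -1, 1 + 0] = [3, 1]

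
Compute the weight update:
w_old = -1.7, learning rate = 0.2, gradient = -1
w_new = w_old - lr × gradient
w_new = -1.5

w_new = w - η·∂L/∂w = -1.7 - 0.2×(-1) = -1.7 - (-0.2) = -1.5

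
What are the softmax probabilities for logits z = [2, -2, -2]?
p = [0.9647, 0.0177, 0.0177]

exp(z) = [7.389, 0.1353, 0.1353]
Sum = 7.66
p = [0.9647, 0.0177, 0.0177]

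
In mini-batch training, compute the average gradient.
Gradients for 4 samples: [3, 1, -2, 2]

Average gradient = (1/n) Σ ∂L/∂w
Average gradient = 1

Average = (1/4)(3 + 1 + -2 + 2) = 4/4 = 1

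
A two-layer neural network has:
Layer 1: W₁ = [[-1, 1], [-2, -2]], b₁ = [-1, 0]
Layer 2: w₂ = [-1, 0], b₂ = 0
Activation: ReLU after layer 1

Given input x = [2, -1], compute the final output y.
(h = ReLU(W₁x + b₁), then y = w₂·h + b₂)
y = 0

Layer 1 pre-activation: z₁ = [-4, -2]
After ReLU: h = [0, 0]
Layer 2 output: y = -1×0 + 0×0 + 0 = 0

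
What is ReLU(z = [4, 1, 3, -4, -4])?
h = [4, 1, 3, 0, 0]

ReLU applied element-wise: max(0,4)=4, max(0,1)=1, max(0,3)=3, max(0,-4)=0, max(0,-4)=0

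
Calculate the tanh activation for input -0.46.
-0.4301

tanh(-0.46) = (e^(-0.46) - e^(0.46))/(e^(-0.46) + e^(0.46)) = -0.4301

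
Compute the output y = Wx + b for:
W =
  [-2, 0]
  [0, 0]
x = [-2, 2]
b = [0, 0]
y = [4, 0]

Wx = [-2×-2 + 0×2, 0×-2 + 0×2]
   = [4, 0]
y = Wx + b = [4 + 0, 0 + 0] = [4, 0]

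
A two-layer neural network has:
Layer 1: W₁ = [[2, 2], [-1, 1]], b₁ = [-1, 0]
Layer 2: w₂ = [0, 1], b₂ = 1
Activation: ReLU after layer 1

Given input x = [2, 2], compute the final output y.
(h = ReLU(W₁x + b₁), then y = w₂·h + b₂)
y = 1

Layer 1 pre-activation: z₁ = [7, 0]
After ReLU: h = [7, 0]
Layer 2 output: y = 0×7 + 1×0 + 1 = 1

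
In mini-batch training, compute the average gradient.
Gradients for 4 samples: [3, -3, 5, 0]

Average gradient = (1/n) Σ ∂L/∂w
Average gradient = 1.25

Average = (1/4)(3 + -3 + 5 + 0) = 5/4 = 1.25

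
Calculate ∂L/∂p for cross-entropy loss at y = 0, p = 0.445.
∂L/∂p = 1.802

∂L/∂p = -y/p + (1-y)/(1-p) = 0 + 1/0.555 = 1.802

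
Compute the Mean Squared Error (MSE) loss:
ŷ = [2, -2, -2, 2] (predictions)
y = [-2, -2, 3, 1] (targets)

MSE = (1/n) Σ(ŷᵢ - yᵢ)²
MSE = 10.5

MSE = (1/4)((2--2)² + (-2--2)² + (-2-3)² + (2-1)²) = (1/4)(16 + 0 + 25 + 1) = 10.5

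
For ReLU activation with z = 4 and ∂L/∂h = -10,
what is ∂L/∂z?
∂L/∂z = -10

h = ReLU(4) = 4
Since z > 0: ∂h/∂z = 1
∂L/∂z = ∂L/∂h · ∂h/∂z = -10 × 1 = -10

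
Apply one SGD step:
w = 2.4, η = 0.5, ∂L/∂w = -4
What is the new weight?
w_new = 4.4

w_new = w - η·∂L/∂w = 2.4 - 0.5×(-4) = 2.4 - (-2) = 4.4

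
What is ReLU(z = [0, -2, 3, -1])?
h = [0, 0, 3, 0]

ReLU applied element-wise: max(0,0)=0, max(0,-2)=0, max(0,3)=3, max(0,-1)=0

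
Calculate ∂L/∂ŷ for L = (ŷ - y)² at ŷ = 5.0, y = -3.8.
∂L/∂ŷ = 17.6

∂L/∂ŷ = 2(ŷ - y) = 2(5.0 - -3.8) = 2(8.8) = 17.6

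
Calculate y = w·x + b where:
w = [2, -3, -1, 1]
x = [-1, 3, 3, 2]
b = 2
y = -10

y = (2)(-1) + (-3)(3) + (-1)(3) + (1)(2) + 2 = -10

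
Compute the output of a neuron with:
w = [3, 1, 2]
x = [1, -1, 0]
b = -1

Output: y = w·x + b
y = 1

y = (3)(1) + (1)(-1) + (2)(0) + -1 = 1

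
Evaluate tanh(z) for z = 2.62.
0.9895

tanh(2.62) = (e^(2.62) - e^(-2.62))/(e^(2.62) + e^(-2.62)) = 0.9895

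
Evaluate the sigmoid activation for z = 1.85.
0.8641

sigmoid(1.85) = 1/(1 + e^(-1.85)) = 1/(1 + 0.1572) = 0.8641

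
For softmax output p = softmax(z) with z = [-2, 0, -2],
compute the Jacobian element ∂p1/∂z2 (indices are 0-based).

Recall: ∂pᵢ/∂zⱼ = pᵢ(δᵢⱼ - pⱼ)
∂p1/∂z2 = -0.08382

p = softmax(z) = [0.1065, 0.787, 0.1065]
p1 = 0.787, p2 = 0.1065

∂p1/∂z2 = -p1 × p2 = -0.787 × 0.1065 = -0.08382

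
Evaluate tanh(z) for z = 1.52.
0.9087

tanh(1.52) = (e^(1.52) - e^(-1.52))/(e^(1.52) + e^(-1.52)) = 0.9087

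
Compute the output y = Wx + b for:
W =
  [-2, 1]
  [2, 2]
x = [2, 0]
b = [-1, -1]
y = [-5, 3]

Wx = [-2×2 + 1×0, 2×2 + 2×0]
   = [-4, 4]
y = Wx + b = [-4 + -1, 4 + -1] = [-5, 3]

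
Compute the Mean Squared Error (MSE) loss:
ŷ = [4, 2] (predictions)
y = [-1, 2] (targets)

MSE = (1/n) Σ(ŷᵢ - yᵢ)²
MSE = 12.5

MSE = (1/2)((4--1)² + (2-2)²) = (1/2)(25 + 0) = 12.5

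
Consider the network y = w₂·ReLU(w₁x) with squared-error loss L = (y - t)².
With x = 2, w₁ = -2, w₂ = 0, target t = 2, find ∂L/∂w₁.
∂L/∂w₁ = 0

Forward pass:
z = w₁x = -2×2 = -4
h = ReLU(-4) = 0
y = w₂h = 0×0 = 0

Backward pass:
∂L/∂y = 2(y - t) = 2(0 - 2) = -4
∂y/∂h = w₂ = 0
∂h/∂z = 0 (ReLU derivative)
∂z/∂w₁ = x = 2

∂L/∂w₁ = -4 × 0 × 0 × 2 = 0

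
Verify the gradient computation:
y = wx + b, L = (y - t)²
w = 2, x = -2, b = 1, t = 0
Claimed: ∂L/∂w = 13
Incorrect

y = (2)(-2) + 1 = -3
∂L/∂y = 2(y - t) = 2(-3 - 0) = -6
∂y/∂w = x = -2
∂L/∂w = -6 × -2 = 12

Claimed value: 13
Incorrect: The correct gradient is 12.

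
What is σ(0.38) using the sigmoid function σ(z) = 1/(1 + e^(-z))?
0.5939

sigmoid(0.38) = 1/(1 + e^(-0.38)) = 1/(1 + 0.6839) = 0.5939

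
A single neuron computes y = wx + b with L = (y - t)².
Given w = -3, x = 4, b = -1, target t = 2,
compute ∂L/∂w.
∂L/∂w = -120

y = wx + b = (-3)(4) + -1 = -13
∂L/∂y = 2(y - t) = 2(-13 - 2) = -30
∂y/∂w = x = 4
∂L/∂w = ∂L/∂y · ∂y/∂w = -30 × 4 = -120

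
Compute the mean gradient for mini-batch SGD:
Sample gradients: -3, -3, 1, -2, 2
Average gradient = -1

Average = (1/5)(-3 + -3 + 1 + -2 + 2) = -5/5 = -1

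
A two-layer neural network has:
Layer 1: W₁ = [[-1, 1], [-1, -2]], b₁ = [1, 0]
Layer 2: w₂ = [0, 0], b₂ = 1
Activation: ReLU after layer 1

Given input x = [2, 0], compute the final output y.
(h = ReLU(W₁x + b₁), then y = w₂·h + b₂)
y = 1

Layer 1 pre-activation: z₁ = [-1, -2]
After ReLU: h = [0, 0]
Layer 2 output: y = 0×0 + 0×0 + 1 = 1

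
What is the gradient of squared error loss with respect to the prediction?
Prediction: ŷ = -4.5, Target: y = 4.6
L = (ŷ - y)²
∂L/∂ŷ = -18.2

∂L/∂ŷ = 2(ŷ - y) = 2(-4.5 - 4.6) = 2(-9.1) = -18.2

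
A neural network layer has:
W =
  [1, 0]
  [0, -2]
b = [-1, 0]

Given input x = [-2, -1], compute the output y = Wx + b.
y = [-3, 2]

Wx = [1×-2 + 0×-1, 0×-2 + -2×-1]
   = [-2, 2]
y = Wx + b = [-2 + -1, 2 + 0] = [-3, 2]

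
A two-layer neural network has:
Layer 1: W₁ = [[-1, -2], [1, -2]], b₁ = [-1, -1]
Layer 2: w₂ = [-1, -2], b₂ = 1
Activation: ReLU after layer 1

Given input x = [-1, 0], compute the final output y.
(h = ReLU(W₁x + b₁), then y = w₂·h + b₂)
y = 1

Layer 1 pre-activation: z₁ = [0, -2]
After ReLU: h = [0, 0]
Layer 2 output: y = -1×0 + -2×0 + 1 = 1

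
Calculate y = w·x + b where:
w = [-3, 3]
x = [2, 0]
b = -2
y = -8

y = (-3)(2) + (3)(0) + -2 = -8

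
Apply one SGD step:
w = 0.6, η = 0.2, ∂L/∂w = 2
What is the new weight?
w_new = 0.2

w_new = w - η·∂L/∂w = 0.6 - 0.2×(2) = 0.6 - (0.4) = 0.2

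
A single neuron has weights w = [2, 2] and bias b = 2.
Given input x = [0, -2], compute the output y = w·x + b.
y = -2

y = (2)(0) + (2)(-2) + 2 = -2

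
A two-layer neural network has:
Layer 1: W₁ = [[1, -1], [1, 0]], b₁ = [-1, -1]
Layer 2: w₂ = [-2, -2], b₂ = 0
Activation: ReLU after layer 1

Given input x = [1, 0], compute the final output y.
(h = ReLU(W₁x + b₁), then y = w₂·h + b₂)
y = 0

Layer 1 pre-activation: z₁ = [0, 0]
After ReLU: h = [0, 0]
Layer 2 output: y = -2×0 + -2×0 + 0 = 0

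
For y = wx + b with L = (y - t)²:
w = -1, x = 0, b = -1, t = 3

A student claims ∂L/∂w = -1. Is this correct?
Incorrect

y = (-1)(0) + -1 = -1
∂L/∂y = 2(y - t) = 2(-1 - 3) = -8
∂y/∂w = x = 0
∂L/∂w = -8 × 0 = 0

Claimed value: -1
Incorrect: The correct gradient is 0.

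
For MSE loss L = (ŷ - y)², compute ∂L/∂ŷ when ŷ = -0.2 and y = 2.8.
∂L/∂ŷ = -6.0

∂L/∂ŷ = 2(ŷ - y) = 2(-0.2 - 2.8) = 2(-3.0) = -6.0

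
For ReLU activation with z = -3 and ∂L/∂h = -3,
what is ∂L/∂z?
∂L/∂z = 0

h = ReLU(-3) = 0
Since z < 0: ∂h/∂z = 0
∂L/∂z = ∂L/∂h · ∂h/∂z = -3 × 0 = 0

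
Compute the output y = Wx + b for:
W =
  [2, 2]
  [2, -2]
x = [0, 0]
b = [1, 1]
y = [1, 1]

Wx = [2×0 + 2×0, 2×0 + -2×0]
   = [0, 0]
y = Wx + b = [0 + 1, 0 + 1] = [1, 1]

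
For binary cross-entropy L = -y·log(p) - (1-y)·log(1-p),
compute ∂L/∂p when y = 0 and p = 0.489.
∂L/∂p = 1.957

∂L/∂p = -y/p + (1-y)/(1-p) = 0 + 1/0.511 = 1.957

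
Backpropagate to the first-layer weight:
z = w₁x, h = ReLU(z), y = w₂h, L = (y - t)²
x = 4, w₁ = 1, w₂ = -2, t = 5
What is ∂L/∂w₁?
∂L/∂w₁ = 208

Forward pass:
z = w₁x = 1×4 = 4
h = ReLU(4) = 4
y = w₂h = -2×4 = -8

Backward pass:
∂L/∂y = 2(y - t) = 2(-8 - 5) = -26
∂y/∂h = w₂ = -2
∂h/∂z = 1 (ReLU derivative)
∂z/∂w₁ = x = 4

∂L/∂w₁ = -26 × -2 × 1 × 4 = 208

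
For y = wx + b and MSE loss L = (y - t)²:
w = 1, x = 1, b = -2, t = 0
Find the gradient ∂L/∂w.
∂L/∂w = -2

y = wx + b = (1)(1) + -2 = -1
∂L/∂y = 2(y - t) = 2(-1 - 0) = -2
∂y/∂w = x = 1
∂L/∂w = ∂L/∂y · ∂y/∂w = -2 × 1 = -2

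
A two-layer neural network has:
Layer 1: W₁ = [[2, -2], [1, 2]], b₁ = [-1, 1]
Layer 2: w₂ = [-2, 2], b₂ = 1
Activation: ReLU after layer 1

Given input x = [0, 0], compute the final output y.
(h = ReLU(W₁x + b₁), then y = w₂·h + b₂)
y = 3

Layer 1 pre-activation: z₁ = [-1, 1]
After ReLU: h = [0, 1]
Layer 2 output: y = -2×0 + 2×1 + 1 = 3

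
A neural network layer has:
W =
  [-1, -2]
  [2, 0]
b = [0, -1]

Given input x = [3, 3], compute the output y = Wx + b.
y = [-9, 5]

Wx = [-1×3 + -2×3, 2×3 + 0×3]
   = [-9, 6]
y = Wx + b = [-9 + 0, 6 + -1] = [-9, 5]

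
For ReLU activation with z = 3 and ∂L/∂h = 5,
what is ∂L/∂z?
∂L/∂z = 5

h = ReLU(3) = 3
Since z > 0: ∂h/∂z = 1
∂L/∂z = ∂L/∂h · ∂h/∂z = 5 × 1 = 5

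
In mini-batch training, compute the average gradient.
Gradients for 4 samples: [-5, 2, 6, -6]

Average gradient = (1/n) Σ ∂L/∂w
Average gradient = -0.75

Average = (1/4)(-5 + 2 + 6 + -6) = -3/4 = -0.75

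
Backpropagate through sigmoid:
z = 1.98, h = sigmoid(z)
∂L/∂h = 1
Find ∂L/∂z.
∂L/∂z = 0.1066

σ(1.98) = 0.8787
σ'(1.98) = σ(1.98)(1 - σ(1.98)) = 0.8787 × 0.1213 = 0.1066
∂L/∂z = ∂L/∂h · σ'(z) = 1 × 0.1066 = 0.1066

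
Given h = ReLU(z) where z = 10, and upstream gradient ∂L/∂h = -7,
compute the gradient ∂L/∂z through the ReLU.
∂L/∂z = -7

h = ReLU(10) = 10
Since z > 0: ∂h/∂z = 1
∂L/∂z = ∂L/∂h · ∂h/∂z = -7 × 1 = -7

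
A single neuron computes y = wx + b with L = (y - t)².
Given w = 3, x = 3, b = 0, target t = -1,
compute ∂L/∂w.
∂L/∂w = 60

y = wx + b = (3)(3) + 0 = 9
∂L/∂y = 2(y - t) = 2(9 - -1) = 20
∂y/∂w = x = 3
∂L/∂w = ∂L/∂y · ∂y/∂w = 20 × 3 = 60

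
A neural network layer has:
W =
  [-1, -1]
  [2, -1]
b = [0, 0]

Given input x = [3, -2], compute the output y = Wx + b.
y = [-1, 8]

Wx = [-1×3 + -1×-2, 2×3 + -1×-2]
   = [-1, 8]
y = Wx + b = [-1 + 0, 8 + 0] = [-1, 8]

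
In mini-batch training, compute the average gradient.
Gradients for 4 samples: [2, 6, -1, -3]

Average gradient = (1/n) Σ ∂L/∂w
Average gradient = 1

Average = (1/4)(2 + 6 + -1 + -3) = 4/4 = 1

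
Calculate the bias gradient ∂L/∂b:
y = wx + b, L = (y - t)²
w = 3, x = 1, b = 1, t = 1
∂L/∂b = 6

y = wx + b = (3)(1) + 1 = 4
∂L/∂y = 2(y - t) = 2(4 - 1) = 6
∂y/∂b = 1
∂L/∂b = ∂L/∂y · ∂y/∂b = 6 × 1 = 6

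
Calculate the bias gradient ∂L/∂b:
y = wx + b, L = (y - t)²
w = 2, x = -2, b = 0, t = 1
∂L/∂b = -10

y = wx + b = (2)(-2) + 0 = -4
∂L/∂y = 2(y - t) = 2(-4 - 1) = -10
∂y/∂b = 1
∂L/∂b = ∂L/∂y · ∂y/∂b = -10 × 1 = -10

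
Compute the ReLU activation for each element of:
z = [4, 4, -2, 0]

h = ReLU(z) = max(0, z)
h = [4, 4, 0, 0]

ReLU applied element-wise: max(0,4)=4, max(0,4)=4, max(0,-2)=0, max(0,0)=0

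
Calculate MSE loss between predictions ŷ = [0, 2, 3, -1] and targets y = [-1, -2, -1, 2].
MSE = 10.5

MSE = (1/4)((0--1)² + (2--2)² + (3--1)² + (-1-2)²) = (1/4)(1 + 16 + 16 + 9) = 10.5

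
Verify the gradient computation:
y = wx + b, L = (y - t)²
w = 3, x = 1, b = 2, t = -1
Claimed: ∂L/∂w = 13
Incorrect

y = (3)(1) + 2 = 5
∂L/∂y = 2(y - t) = 2(5 - -1) = 12
∂y/∂w = x = 1
∂L/∂w = 12 × 1 = 12

Claimed value: 13
Incorrect: The correct gradient is 12.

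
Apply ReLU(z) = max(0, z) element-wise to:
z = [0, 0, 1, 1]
h = [0, 0, 1, 1]

ReLU applied element-wise: max(0,0)=0, max(0,0)=0, max(0,1)=1, max(0,1)=1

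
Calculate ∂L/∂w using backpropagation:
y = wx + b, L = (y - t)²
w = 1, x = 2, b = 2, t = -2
∂L/∂w = 24

y = wx + b = (1)(2) + 2 = 4
∂L/∂y = 2(y - t) = 2(4 - -2) = 12
∂y/∂w = x = 2
∂L/∂w = ∂L/∂y · ∂y/∂w = 12 × 2 = 24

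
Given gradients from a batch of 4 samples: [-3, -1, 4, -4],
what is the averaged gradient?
Average gradient = -1

Average = (1/4)(-3 + -1 + 4 + -4) = -4/4 = -1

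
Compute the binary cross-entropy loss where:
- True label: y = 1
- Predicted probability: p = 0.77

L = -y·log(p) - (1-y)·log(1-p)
L = 0.2614

L = -1·log(0.77) - 0·log(0.23) = -log(0.77) = 0.2614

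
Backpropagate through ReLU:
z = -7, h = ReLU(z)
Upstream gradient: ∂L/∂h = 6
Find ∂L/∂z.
∂L/∂z = 0

h = ReLU(-7) = 0
Since z < 0: ∂h/∂z = 0
∂L/∂z = ∂L/∂h · ∂h/∂z = 6 × 0 = 0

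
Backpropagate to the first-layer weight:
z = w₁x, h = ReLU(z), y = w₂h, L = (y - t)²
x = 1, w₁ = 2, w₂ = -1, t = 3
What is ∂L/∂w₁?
∂L/∂w₁ = 10

Forward pass:
z = w₁x = 2×1 = 2
h = ReLU(2) = 2
y = w₂h = -1×2 = -2

Backward pass:
∂L/∂y = 2(y - t) = 2(-2 - 3) = -10
∂y/∂h = w₂ = -1
∂h/∂z = 1 (ReLU derivative)
∂z/∂w₁ = x = 1

∂L/∂w₁ = -10 × -1 × 1 × 1 = 10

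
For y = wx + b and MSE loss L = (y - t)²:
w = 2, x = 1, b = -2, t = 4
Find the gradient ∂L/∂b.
∂L/∂b = -8

y = wx + b = (2)(1) + -2 = 0
∂L/∂y = 2(y - t) = 2(0 - 4) = -8
∂y/∂b = 1
∂L/∂b = ∂L/∂y · ∂y/∂b = -8 × 1 = -8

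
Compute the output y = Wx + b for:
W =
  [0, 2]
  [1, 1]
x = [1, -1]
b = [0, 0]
y = [-2, 0]

Wx = [0×1 + 2×-1, 1×1 + 1×-1]
   = [-2, 0]
y = Wx + b = [-2 + 0, 0 + 0] = [-2, 0]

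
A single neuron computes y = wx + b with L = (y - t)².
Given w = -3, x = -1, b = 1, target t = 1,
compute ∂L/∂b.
∂L/∂b = 6

y = wx + b = (-3)(-1) + 1 = 4
∂L/∂y = 2(y - t) = 2(4 - 1) = 6
∂y/∂b = 1
∂L/∂b = ∂L/∂y · ∂y/∂b = 6 × 1 = 6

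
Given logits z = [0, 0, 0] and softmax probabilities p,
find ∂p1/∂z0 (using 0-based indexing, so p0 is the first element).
∂p1/∂z0 = -0.1111

p = softmax(z) = [0.3333, 0.3333, 0.3333]
p1 = 0.3333, p0 = 0.3333

∂p1/∂z0 = -p1 × p0 = -0.3333 × 0.3333 = -0.1111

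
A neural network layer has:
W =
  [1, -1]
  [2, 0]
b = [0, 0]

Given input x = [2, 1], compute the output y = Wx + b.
y = [1, 4]

Wx = [1×2 + -1×1, 2×2 + 0×1]
   = [1, 4]
y = Wx + b = [1 + 0, 4 + 0] = [1, 4]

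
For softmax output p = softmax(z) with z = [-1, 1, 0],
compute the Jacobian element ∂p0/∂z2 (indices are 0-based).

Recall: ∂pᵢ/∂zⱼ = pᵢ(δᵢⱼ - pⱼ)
∂p0/∂z2 = -0.02203

p = softmax(z) = [0.09003, 0.6652, 0.2447]
p0 = 0.09003, p2 = 0.2447

∂p0/∂z2 = -p0 × p2 = -0.09003 × 0.2447 = -0.02203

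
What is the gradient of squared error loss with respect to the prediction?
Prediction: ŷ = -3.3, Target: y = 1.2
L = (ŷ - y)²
∂L/∂ŷ = -9.0

∂L/∂ŷ = 2(ŷ - y) = 2(-3.3 - 1.2) = 2(-4.5) = -9.0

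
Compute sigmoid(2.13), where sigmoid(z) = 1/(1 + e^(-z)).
0.8938

sigmoid(2.13) = 1/(1 + e^(-2.13)) = 1/(1 + 0.1188) = 0.8938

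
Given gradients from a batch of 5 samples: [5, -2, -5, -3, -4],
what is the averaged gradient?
Average gradient = -1.8

Average = (1/5)(5 + -2 + -5 + -3 + -4) = -9/5 = -1.8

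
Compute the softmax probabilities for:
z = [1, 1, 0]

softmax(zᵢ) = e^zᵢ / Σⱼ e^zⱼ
p = [0.4223, 0.4223, 0.1554]

exp(z) = [2.718, 2.718, 1]
Sum = 6.437
p = [0.4223, 0.4223, 0.1554]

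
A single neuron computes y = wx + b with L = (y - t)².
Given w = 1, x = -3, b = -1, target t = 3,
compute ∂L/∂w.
∂L/∂w = 42

y = wx + b = (1)(-3) + -1 = -4
∂L/∂y = 2(y - t) = 2(-4 - 3) = -14
∂y/∂w = x = -3
∂L/∂w = ∂L/∂y · ∂y/∂w = -14 × -3 = 42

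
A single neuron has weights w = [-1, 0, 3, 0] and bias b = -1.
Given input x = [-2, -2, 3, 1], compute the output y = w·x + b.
y = 10

y = (-1)(-2) + (0)(-2) + (3)(3) + (0)(1) + -1 = 10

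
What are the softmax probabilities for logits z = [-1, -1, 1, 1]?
p = [0.0596, 0.0596, 0.4404, 0.4404]

exp(z) = [0.3679, 0.3679, 2.718, 2.718]
Sum = 6.172
p = [0.0596, 0.0596, 0.4404, 0.4404]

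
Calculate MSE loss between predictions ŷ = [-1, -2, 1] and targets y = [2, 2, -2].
MSE = 11.33

MSE = (1/3)((-1-2)² + (-2-2)² + (1--2)²) = (1/3)(9 + 16 + 9) = 11.33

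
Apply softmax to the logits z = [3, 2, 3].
p = [0.4223, 0.1554, 0.4223]

exp(z) = [20.09, 7.389, 20.09]
Sum = 47.56
p = [0.4223, 0.1554, 0.4223]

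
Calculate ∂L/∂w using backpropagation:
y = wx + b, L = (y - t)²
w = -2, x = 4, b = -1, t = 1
∂L/∂w = -80

y = wx + b = (-2)(4) + -1 = -9
∂L/∂y = 2(y - t) = 2(-9 - 1) = -20
∂y/∂w = x = 4
∂L/∂w = ∂L/∂y · ∂y/∂w = -20 × 4 = -80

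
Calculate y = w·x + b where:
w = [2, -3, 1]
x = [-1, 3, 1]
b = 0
y = -10

y = (2)(-1) + (-3)(3) + (1)(1) + 0 = -10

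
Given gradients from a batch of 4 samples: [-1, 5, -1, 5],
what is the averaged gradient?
Average gradient = 2

Average = (1/4)(-1 + 5 + -1 + 5) = 8/4 = 2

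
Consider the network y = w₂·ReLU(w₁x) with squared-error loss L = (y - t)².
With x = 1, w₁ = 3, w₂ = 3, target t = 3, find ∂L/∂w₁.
∂L/∂w₁ = 36

Forward pass:
z = w₁x = 3×1 = 3
h = ReLU(3) = 3
y = w₂h = 3×3 = 9

Backward pass:
∂L/∂y = 2(y - t) = 2(9 - 3) = 12
∂y/∂h = w₂ = 3
∂h/∂z = 1 (ReLU derivative)
∂z/∂w₁ = x = 1

∂L/∂w₁ = 12 × 3 × 1 × 1 = 36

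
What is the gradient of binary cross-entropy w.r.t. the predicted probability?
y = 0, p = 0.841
∂L/∂p = 6.289

∂L/∂p = -y/p + (1-y)/(1-p) = 0 + 1/0.159 = 6.289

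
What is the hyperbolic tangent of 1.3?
0.8617

tanh(1.3) = (e^(1.3) - e^(-1.3))/(e^(1.3) + e^(-1.3)) = 0.8617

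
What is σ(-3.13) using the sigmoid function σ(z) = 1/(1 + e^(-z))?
0.04189

sigmoid(-3.13) = 1/(1 + e^(3.13)) = 1/(1 + 22.87) = 0.04189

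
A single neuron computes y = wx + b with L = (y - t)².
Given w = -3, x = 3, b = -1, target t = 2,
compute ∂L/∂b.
∂L/∂b = -24

y = wx + b = (-3)(3) + -1 = -10
∂L/∂y = 2(y - t) = 2(-10 - 2) = -24
∂y/∂b = 1
∂L/∂b = ∂L/∂y · ∂y/∂b = -24 × 1 = -24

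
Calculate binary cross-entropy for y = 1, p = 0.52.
L = 0.6539

L = -1·log(0.52) - 0·log(0.48) = -log(0.52) = 0.6539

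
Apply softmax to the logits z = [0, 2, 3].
p = [0.0351, 0.2595, 0.7054]

exp(z) = [1, 7.389, 20.09]
Sum = 28.47
p = [0.0351, 0.2595, 0.7054]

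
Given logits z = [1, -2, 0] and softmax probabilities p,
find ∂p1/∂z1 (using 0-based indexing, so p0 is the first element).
∂p1/∂z1 = 0.03389

p = softmax(z) = [0.7054, 0.03512, 0.2595]
p1 = 0.03512

∂p1/∂z1 = p1(1 - p1) = 0.03512 × (1 - 0.03512) = 0.03389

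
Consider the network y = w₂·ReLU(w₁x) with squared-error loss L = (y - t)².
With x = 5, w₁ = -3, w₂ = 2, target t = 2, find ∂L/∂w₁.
∂L/∂w₁ = 0

Forward pass:
z = w₁x = -3×5 = -15
h = ReLU(-15) = 0
y = w₂h = 2×0 = 0

Backward pass:
∂L/∂y = 2(y - t) = 2(0 - 2) = -4
∂y/∂h = w₂ = 2
∂h/∂z = 0 (ReLU derivative)
∂z/∂w₁ = x = 5

∂L/∂w₁ = -4 × 2 × 0 × 5 = 0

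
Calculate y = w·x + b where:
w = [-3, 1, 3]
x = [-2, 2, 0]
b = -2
y = 6

y = (-3)(-2) + (1)(2) + (3)(0) + -2 = 6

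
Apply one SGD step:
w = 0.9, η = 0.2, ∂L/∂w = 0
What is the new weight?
w_new = 0.9

w_new = w - η·∂L/∂w = 0.9 - 0.2×(0) = 0.9 - (0) = 0.9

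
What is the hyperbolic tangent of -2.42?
-0.9843

tanh(-2.42) = (e^(-2.42) - e^(2.42))/(e^(-2.42) + e^(2.42)) = -0.9843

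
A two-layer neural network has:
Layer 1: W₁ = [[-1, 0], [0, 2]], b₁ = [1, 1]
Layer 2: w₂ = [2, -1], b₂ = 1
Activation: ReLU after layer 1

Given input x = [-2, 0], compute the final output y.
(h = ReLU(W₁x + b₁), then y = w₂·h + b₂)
y = 6

Layer 1 pre-activation: z₁ = [3, 1]
After ReLU: h = [3, 1]
Layer 2 output: y = 2×3 + -1×1 + 1 = 6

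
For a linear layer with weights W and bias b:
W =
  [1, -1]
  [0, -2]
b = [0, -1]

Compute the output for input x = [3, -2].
y = [5, 3]

Wx = [1×3 + -1×-2, 0×3 + -2×-2]
   = [5, 4]
y = Wx + b = [5 + 0, 4 + -1] = [5, 3]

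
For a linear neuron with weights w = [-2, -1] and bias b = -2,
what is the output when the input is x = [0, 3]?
y = -5

y = (-2)(0) + (-1)(3) + -2 = -5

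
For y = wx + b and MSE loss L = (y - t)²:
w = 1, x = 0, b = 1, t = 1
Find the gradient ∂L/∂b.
∂L/∂b = 0

y = wx + b = (1)(0) + 1 = 1
∂L/∂y = 2(y - t) = 2(1 - 1) = 0
∂y/∂b = 1
∂L/∂b = ∂L/∂y · ∂y/∂b = 0 × 1 = 0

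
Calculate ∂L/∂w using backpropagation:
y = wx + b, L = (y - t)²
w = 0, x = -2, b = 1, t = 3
∂L/∂w = 8

y = wx + b = (0)(-2) + 1 = 1
∂L/∂y = 2(y - t) = 2(1 - 3) = -4
∂y/∂w = x = -2
∂L/∂w = ∂L/∂y · ∂y/∂w = -4 × -2 = 8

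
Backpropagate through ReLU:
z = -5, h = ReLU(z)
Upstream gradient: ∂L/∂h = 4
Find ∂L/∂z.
∂L/∂z = 0

h = ReLU(-5) = 0
Since z < 0: ∂h/∂z = 0
∂L/∂z = ∂L/∂h · ∂h/∂z = 4 × 0 = 0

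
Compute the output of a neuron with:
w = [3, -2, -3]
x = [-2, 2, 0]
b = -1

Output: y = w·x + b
y = -11

y = (3)(-2) + (-2)(2) + (-3)(0) + -1 = -11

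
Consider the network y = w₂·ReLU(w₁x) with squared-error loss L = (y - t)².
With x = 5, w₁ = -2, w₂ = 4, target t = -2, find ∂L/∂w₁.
∂L/∂w₁ = 0

Forward pass:
z = w₁x = -2×5 = -10
h = ReLU(-10) = 0
y = w₂h = 4×0 = 0

Backward pass:
∂L/∂y = 2(y - t) = 2(0 - -2) = 4
∂y/∂h = w₂ = 4
∂h/∂z = 0 (ReLU derivative)
∂z/∂w₁ = x = 5

∂L/∂w₁ = 4 × 4 × 0 × 5 = 0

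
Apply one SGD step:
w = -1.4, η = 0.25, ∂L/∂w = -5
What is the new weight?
w_new = -0.15

w_new = w - η·∂L/∂w = -1.4 - 0.25×(-5) = -1.4 - (-1.25) = -0.15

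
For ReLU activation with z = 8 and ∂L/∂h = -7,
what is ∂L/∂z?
∂L/∂z = -7

h = ReLU(8) = 8
Since z > 0: ∂h/∂z = 1
∂L/∂z = ∂L/∂h · ∂h/∂z = -7 × 1 = -7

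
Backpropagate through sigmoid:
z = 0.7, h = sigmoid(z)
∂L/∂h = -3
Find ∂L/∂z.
∂L/∂z = -0.6651

σ(0.7) = 0.6682
σ'(0.7) = σ(0.7)(1 - σ(0.7)) = 0.6682 × 0.3318 = 0.2217
∂L/∂z = ∂L/∂h · σ'(z) = -3 × 0.2217 = -0.6651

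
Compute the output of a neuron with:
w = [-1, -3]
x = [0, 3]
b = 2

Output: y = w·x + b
y = -7

y = (-1)(0) + (-3)(3) + 2 = -7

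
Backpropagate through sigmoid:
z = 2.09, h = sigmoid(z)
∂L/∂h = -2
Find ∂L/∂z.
∂L/∂z = -0.1959

σ(2.09) = 0.8899
σ'(2.09) = σ(2.09)(1 - σ(2.09)) = 0.8899 × 0.1101 = 0.09796
∂L/∂z = ∂L/∂h · σ'(z) = -2 × 0.09796 = -0.1959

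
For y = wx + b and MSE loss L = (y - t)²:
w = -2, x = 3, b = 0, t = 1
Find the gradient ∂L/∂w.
∂L/∂w = -42

y = wx + b = (-2)(3) + 0 = -6
∂L/∂y = 2(y - t) = 2(-6 - 1) = -14
∂y/∂w = x = 3
∂L/∂w = ∂L/∂y · ∂y/∂w = -14 × 3 = -42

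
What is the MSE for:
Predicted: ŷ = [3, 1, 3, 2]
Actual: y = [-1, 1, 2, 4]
MSE = 5.25

MSE = (1/4)((3--1)² + (1-1)² + (3-2)² + (2-4)²) = (1/4)(16 + 0 + 1 + 4) = 5.25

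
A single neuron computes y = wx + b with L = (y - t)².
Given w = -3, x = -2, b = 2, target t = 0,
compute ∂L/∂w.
∂L/∂w = -32

y = wx + b = (-3)(-2) + 2 = 8
∂L/∂y = 2(y - t) = 2(8 - 0) = 16
∂y/∂w = x = -2
∂L/∂w = ∂L/∂y · ∂y/∂w = 16 × -2 = -32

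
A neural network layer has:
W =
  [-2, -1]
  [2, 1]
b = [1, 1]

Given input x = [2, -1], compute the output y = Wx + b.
y = [-2, 4]

Wx = [-2×2 + -1×-1, 2×2 + 1×-1]
   = [-3, 3]
y = Wx + b = [-3 + 1, 3 + 1] = [-2, 4]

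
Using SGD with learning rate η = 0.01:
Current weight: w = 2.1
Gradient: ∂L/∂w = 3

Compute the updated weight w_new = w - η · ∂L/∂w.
w_new = 2.07

w_new = w - η·∂L/∂w = 2.1 - 0.01×(3) = 2.1 - (0.03) = 2.07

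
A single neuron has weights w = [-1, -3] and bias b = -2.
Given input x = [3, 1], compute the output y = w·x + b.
y = -8

y = (-1)(3) + (-3)(1) + -2 = -8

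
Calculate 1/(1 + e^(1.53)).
0.178

sigmoid(-1.53) = 1/(1 + e^(1.53)) = 1/(1 + 4.618) = 0.178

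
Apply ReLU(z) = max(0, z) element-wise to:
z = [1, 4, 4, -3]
h = [1, 4, 4, 0]

ReLU applied element-wise: max(0,1)=1, max(0,4)=4, max(0,4)=4, max(0,-3)=0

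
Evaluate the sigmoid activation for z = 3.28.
0.9637

sigmoid(3.28) = 1/(1 + e^(-3.28)) = 1/(1 + 0.03763) = 0.9637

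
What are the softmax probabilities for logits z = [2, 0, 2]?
p = [0.4683, 0.0634, 0.4683]

exp(z) = [7.389, 1, 7.389]
Sum = 15.78
p = [0.4683, 0.0634, 0.4683]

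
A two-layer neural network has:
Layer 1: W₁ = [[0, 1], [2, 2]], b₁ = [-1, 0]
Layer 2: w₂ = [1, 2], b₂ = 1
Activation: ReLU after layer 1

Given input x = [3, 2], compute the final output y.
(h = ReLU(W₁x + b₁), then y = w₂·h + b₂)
y = 22

Layer 1 pre-activation: z₁ = [1, 10]
After ReLU: h = [1, 10]
Layer 2 output: y = 1×1 + 2×10 + 1 = 22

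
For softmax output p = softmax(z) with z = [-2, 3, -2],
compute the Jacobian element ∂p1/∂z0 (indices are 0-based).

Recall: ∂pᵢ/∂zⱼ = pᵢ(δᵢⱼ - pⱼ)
∂p1/∂z0 = -0.00656

p = softmax(z) = [0.006648, 0.9867, 0.006648]
p1 = 0.9867, p0 = 0.006648

∂p1/∂z0 = -p1 × p0 = -0.9867 × 0.006648 = -0.00656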